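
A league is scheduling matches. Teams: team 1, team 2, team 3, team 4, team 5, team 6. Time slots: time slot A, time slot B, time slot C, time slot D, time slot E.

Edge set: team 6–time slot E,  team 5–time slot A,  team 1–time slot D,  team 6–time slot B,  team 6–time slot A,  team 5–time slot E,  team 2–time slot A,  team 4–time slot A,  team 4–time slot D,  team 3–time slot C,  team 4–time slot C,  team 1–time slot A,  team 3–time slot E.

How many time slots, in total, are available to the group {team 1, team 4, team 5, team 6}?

The union of neighbours of {team 1, team 4, team 5, team 6} is {time slot A, time slot B, time slot C, time slot D, time slot E}, which has 5 elements.
Since |N(S)| = 5 ≥ |S| = 4, Hall's condition holds for this subset.

5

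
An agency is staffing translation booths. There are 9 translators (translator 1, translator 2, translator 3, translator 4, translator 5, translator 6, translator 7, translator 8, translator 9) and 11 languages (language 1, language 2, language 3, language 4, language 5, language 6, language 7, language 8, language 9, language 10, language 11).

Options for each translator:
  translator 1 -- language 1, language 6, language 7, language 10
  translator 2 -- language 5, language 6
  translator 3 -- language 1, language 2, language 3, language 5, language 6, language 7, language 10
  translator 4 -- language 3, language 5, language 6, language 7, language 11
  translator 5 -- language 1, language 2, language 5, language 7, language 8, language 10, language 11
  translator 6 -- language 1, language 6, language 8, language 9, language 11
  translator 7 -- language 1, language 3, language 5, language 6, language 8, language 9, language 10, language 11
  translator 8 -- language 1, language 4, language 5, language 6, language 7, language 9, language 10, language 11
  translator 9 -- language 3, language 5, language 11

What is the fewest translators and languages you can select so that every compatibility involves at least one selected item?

9

{translator 1, translator 2, translator 3, translator 4, translator 5, translator 6, translator 7, translator 8, translator 9} is a vertex cover of size 9: every edge has an endpoint in this set.
No smaller cover exists because translator 1–language 1, translator 2–language 6, translator 3–language 10, translator 4–language 7, translator 5–language 2, translator 6–language 8, translator 7–language 3, translator 8–language 11, translator 9–language 5 is a matching of size 9, and a cover must include an endpoint of each of these disjoint edges (König's theorem).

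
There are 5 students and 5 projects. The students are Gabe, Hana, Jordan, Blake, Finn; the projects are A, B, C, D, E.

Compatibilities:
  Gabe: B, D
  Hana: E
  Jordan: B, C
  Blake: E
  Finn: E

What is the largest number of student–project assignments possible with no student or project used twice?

3

A valid assignment of size 3: Gabe→D, Hana→E, Jordan→B.
The set {Hana, Blake, Finn} has only 1 neighbour ({E}), so by Hall's theorem at most 3 of the 5 students can be matched.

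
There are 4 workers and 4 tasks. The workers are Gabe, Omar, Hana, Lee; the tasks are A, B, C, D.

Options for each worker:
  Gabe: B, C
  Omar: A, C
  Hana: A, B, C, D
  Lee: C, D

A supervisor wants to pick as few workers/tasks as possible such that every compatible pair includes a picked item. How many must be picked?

4

The 4 edges Gabe–B, Omar–A, Hana–D, Lee–C form a matching, so any vertex cover needs at least 4 vertices (one per matched edge).
Conversely {Gabe, Omar, Hana, Lee} meets every edge and has exactly 4 vertices, so 4 is optimal.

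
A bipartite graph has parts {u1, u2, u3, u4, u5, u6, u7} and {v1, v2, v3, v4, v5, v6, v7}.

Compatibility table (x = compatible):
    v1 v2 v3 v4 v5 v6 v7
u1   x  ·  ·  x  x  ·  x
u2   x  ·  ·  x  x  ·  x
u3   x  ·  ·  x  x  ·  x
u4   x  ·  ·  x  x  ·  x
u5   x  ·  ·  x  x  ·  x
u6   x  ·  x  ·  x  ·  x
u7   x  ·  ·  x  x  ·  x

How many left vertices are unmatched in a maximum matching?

One maximum matching: u1–v5, u2–v4, u3–v1, u4–v7, u6–v3.
The set {u1, u2, u3, u4, u5, u7} has only 4 neighbours ({v1, v4, v5, v7}), so by Hall's theorem at most 5 of the 7 left vertices can be matched.
That matches 5 of the 7, leaving 2 unmatched; no matching can do better.

2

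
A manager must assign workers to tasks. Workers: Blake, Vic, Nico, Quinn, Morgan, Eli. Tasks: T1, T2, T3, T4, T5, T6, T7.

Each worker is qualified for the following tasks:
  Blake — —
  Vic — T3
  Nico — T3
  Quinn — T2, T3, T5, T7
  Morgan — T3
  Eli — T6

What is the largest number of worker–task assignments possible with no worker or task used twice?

3

A valid assignment of size 3: Vic→T3, Quinn→T7, Eli→T6.
The set {Blake, Vic, Nico, Morgan} has only 1 neighbour ({T3}), so by Hall's theorem at most 3 of the 6 workers can be matched.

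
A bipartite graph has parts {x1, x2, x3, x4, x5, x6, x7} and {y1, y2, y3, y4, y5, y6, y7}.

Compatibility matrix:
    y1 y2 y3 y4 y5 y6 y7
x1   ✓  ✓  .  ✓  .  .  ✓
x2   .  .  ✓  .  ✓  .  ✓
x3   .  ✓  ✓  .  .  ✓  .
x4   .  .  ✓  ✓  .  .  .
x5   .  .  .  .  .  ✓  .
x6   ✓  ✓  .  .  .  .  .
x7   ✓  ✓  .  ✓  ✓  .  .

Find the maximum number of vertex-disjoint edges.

7

One maximum matching: x1→y7, x2→y5, x3→y3, x4→y4, x5→y6, x6→y2, x7→y1.
All 7 left vertices are matched, so no larger matching exists.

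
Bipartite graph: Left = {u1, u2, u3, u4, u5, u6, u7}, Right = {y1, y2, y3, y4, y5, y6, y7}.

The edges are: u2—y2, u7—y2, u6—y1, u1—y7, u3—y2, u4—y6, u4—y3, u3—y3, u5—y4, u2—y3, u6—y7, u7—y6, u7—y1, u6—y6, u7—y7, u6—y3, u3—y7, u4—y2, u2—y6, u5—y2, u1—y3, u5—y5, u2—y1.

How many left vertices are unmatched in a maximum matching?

1

For example, pair u1→y7, u2→y1, u3→y2, u4→y6, u5→y5, u6→y3.
The set {u1, u2, u3, u4, u6, u7} has only 5 neighbours ({y1, y2, y3, y6, y7}), so by Hall's theorem at most 6 of the 7 left vertices can be matched.
That matches 6 of the 7, leaving 1 unmatched; no matching can do better.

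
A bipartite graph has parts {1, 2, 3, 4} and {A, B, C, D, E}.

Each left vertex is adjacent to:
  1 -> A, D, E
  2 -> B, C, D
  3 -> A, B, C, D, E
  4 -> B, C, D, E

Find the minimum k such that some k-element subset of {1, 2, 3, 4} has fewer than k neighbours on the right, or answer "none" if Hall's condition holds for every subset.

none

A matching saturating every left vertex exists, for instance 1→E, 2→C, 3→A, 4→B.
By Hall's marriage theorem, this means |N(S)| ≥ |S| for every subset S, so no violating subset exists.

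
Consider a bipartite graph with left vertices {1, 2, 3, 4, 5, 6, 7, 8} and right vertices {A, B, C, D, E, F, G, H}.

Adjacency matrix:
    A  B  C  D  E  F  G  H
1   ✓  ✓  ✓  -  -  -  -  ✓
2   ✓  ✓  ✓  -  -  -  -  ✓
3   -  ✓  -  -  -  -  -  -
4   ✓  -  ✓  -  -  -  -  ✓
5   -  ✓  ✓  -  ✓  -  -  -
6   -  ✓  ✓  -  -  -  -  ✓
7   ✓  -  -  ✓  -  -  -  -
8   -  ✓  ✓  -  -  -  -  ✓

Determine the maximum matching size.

A valid assignment of size 6: 1–A, 2–H, 3–B, 4–C, 5–E, 7–D.
The set {1, 2, 3, 4, 6, 8} has only 4 neighbours ({A, B, C, H}), so by Hall's theorem at most 6 of the 8 left vertices can be matched.

6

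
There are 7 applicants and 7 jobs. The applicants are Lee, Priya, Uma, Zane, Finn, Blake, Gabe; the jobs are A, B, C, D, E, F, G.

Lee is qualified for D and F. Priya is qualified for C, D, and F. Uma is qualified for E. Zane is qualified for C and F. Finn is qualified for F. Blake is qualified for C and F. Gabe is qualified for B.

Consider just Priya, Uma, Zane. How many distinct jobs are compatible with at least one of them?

4

The union of neighbours of {Priya, Uma, Zane} is {C, D, E, F}, which has 4 elements.
Since |N(S)| = 4 ≥ |S| = 3, Hall's condition holds for this subset.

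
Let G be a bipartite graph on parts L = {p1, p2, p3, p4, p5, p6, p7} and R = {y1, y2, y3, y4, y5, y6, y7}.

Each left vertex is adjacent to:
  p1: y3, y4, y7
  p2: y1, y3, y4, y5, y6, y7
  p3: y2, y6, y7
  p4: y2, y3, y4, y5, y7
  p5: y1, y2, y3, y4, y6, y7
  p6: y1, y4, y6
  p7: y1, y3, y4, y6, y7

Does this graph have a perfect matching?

A valid assignment of size 7: p1-y3, p2-y6, p3-y2, p4-y5, p5-y4, p6-y1, p7-y7.
All 7 left vertices are covered.

Yes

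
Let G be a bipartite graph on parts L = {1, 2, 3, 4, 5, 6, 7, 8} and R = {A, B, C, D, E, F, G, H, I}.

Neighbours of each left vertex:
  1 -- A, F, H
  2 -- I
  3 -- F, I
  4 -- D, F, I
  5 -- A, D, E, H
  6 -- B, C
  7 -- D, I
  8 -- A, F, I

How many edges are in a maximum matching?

7

For example, pair 1→H, 2→I, 3→F, 4→D, 5→E, 6→B, 8→A.
The set {2, 3, 4, 7} has only 3 neighbours ({D, F, I}), so by Hall's theorem at most 7 of the 8 left vertices can be matched.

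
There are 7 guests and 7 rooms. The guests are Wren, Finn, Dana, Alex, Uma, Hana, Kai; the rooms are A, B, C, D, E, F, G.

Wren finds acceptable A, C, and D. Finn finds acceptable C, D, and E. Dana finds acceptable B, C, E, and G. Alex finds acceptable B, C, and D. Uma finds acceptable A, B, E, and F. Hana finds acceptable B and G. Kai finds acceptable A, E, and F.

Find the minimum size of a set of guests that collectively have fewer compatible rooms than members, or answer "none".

none

A matching saturating every guest exists, for instance Wren→A, Finn→C, Dana→G, Alex→D, Uma→F, Hana→B, Kai→E.
By Hall's marriage theorem, this means |N(S)| ≥ |S| for every subset S, so no violating subset exists.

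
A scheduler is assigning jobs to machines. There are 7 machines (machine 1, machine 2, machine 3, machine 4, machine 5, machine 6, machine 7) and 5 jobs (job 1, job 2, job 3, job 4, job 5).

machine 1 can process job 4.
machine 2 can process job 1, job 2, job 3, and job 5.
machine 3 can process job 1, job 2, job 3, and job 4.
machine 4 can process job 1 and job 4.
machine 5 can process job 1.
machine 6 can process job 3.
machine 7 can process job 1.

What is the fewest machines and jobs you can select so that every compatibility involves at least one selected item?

5

The 5 edges machine 1–job 4, machine 2–job 5, machine 3–job 2, machine 4–job 1, machine 6–job 3 form a matching, so any vertex cover needs at least 5 vertices (one per matched edge).
Conversely {machine 2, machine 3, machine 6, job 1, job 4} meets every edge and has exactly 5 vertices, so 5 is optimal.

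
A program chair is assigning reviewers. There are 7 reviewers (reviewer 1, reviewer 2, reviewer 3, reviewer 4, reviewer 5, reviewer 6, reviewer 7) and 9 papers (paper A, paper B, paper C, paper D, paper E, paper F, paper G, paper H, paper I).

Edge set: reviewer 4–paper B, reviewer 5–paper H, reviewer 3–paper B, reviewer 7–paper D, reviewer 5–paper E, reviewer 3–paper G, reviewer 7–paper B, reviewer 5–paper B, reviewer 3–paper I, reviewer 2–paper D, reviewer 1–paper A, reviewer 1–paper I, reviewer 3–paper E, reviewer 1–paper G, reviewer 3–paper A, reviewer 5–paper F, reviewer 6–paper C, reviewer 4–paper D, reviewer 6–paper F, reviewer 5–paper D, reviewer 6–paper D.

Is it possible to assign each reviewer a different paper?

No

The set {reviewer 2, reviewer 4, reviewer 7} has only 2 neighbours ({paper B, paper D}), so by Hall's theorem at most 6 of the 7 reviewers can be matched.
Hence no matching covers every reviewer.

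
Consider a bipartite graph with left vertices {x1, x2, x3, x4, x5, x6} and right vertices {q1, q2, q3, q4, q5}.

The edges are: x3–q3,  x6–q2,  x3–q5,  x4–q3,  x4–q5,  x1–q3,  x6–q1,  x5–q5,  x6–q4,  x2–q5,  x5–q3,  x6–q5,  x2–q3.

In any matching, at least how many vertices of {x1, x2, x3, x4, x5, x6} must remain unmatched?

3

One maximum matching: x1→q3, x2→q5, x6→q2.
The set {x1, x2, x3, x4, x5} has only 2 neighbours ({q3, q5}), so by Hall's theorem at most 3 of the 6 left vertices can be matched.
That matches 3 of the 6, leaving 3 unmatched; no matching can do better.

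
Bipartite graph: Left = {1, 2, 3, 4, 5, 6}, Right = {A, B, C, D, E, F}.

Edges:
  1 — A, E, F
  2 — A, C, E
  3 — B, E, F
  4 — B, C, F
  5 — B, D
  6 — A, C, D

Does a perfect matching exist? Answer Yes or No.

Yes

For example, pair 1–A, 2–E, 3–B, 4–F, 5–D, 6–C.
All 6 left vertices are covered.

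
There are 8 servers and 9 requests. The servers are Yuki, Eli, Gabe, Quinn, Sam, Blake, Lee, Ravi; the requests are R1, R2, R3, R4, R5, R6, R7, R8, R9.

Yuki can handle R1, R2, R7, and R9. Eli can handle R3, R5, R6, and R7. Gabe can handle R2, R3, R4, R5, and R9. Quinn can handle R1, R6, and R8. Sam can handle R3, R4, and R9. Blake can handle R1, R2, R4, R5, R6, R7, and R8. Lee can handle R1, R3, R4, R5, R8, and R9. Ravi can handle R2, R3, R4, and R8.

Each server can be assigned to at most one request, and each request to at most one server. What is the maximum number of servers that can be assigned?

8

For example, pair Yuki-R7, Eli-R5, Gabe-R3, Quinn-R6, Sam-R4, Blake-R2, Lee-R9, Ravi-R8.
This saturates every server, so 8 is the maximum.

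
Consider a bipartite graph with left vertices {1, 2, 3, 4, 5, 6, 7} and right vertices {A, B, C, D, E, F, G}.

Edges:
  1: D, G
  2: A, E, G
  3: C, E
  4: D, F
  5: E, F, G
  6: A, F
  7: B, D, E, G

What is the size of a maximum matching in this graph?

A valid assignment of size 7: 1-G, 2-A, 3-C, 4-D, 5-E, 6-F, 7-B.
All 7 left vertices are matched, so no larger matching exists.

7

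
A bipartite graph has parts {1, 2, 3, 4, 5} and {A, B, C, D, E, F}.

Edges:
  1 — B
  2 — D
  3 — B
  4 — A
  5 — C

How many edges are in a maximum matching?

A valid assignment of size 4: 1→B, 2→D, 4→A, 5→C.
The set {1, 3} has only 1 neighbour ({B}), so by Hall's theorem at most 4 of the 5 left vertices can be matched.

4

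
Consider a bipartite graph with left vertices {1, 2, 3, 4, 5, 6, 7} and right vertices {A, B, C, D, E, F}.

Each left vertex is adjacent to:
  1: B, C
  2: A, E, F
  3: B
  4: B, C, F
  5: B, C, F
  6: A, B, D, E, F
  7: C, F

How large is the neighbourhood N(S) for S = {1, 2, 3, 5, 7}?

5

The union of neighbours of {1, 2, 3, 5, 7} is {A, B, C, E, F}, which has 5 elements.
Since |N(S)| = 5 ≥ |S| = 5, Hall's condition holds for this subset.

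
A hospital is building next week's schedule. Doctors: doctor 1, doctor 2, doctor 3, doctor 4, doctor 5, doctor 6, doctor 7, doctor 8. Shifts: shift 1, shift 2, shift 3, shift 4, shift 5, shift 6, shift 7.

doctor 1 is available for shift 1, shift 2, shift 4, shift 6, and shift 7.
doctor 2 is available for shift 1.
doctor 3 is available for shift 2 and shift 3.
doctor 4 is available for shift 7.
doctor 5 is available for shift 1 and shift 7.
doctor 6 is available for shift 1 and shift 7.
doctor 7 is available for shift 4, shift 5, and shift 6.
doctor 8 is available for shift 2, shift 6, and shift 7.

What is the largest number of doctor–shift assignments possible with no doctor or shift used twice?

6

For example, pair doctor 1–shift 4, doctor 2–shift 1, doctor 3–shift 3, doctor 4–shift 7, doctor 7–shift 5, doctor 8–shift 6.
The set {doctor 2, doctor 4, doctor 5, doctor 6} has only 2 neighbours ({shift 1, shift 7}), so by Hall's theorem at most 6 of the 8 doctors can be matched.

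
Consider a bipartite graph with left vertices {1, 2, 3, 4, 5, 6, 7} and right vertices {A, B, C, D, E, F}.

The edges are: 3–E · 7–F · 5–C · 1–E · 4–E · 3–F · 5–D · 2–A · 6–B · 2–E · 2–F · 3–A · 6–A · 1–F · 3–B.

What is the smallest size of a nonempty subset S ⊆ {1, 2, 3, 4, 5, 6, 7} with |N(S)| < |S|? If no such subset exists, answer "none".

Take S = {1, 4, 7}. Its neighbourhood is {E, F}, so |N(S)| = 2 < |S| = 3.
Every subset of size less than 3 has at least as many neighbours as members, so 3 is the minimum.

3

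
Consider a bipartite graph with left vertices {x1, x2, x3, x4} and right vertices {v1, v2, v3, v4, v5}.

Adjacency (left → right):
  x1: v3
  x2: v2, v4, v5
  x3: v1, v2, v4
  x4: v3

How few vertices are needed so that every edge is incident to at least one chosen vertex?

A maximum matching has 3 edges (e.g. x1–v3, x2–v4, x3–v2).
By König's theorem the minimum vertex cover has the same size. One such cover is {x2, x3, v3}.

3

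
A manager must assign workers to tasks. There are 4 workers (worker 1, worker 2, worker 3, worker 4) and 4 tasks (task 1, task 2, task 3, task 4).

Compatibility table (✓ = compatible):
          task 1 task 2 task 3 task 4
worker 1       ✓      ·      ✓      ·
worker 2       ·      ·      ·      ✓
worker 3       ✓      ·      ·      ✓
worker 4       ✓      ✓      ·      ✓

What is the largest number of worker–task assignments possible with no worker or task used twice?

4

One maximum matching: worker 1→task 3, worker 2→task 4, worker 3→task 1, worker 4→task 2.
All 4 workers are matched, so no larger matching exists.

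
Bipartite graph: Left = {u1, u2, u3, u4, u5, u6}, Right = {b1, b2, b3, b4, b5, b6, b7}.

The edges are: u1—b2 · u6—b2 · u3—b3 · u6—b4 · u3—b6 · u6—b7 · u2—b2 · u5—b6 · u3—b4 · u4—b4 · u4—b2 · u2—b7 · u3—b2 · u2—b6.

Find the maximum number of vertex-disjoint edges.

One maximum matching: u1–b2, u2–b7, u3–b3, u4–b4, u5–b6.
The set {u1, u2, u4, u5, u6} has only 4 neighbours ({b2, b4, b6, b7}), so by Hall's theorem at most 5 of the 6 left vertices can be matched.

5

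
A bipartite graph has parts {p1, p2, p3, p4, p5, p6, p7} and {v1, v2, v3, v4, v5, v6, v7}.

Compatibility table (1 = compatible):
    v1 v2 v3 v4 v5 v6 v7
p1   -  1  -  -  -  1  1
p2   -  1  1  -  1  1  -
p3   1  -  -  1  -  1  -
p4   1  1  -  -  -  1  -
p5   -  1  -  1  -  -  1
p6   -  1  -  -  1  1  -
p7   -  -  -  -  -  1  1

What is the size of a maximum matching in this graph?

7

For example, pair p1-v2, p2-v3, p3-v4, p4-v1, p5-v7, p6-v5, p7-v6.
This saturates every left vertex, so 7 is the maximum.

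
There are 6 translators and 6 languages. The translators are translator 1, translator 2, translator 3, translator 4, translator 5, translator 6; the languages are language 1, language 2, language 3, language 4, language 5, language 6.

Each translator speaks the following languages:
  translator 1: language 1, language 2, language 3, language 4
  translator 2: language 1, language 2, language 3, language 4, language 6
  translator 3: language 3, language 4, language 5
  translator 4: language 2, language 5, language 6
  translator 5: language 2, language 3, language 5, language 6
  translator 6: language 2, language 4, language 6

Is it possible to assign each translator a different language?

Yes

One maximum matching: translator 1→language 1, translator 2→language 3, translator 3→language 4, translator 4→language 5, translator 5→language 2, translator 6→language 6.
Every translator is matched, so this is a perfect matching.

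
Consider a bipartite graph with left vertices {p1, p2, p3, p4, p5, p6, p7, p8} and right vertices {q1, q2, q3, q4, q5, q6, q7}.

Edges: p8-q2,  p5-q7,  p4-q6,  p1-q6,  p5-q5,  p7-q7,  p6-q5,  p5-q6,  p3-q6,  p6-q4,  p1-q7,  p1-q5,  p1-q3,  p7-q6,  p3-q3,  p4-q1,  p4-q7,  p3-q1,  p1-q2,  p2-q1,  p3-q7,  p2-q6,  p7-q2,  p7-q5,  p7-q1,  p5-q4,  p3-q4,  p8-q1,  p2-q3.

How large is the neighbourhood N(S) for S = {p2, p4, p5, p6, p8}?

The union of neighbours of {p2, p4, p5, p6, p8} is {q1, q2, q3, q4, q5, q6, q7}, which has 7 elements.
Since |N(S)| = 7 ≥ |S| = 5, Hall's condition holds for this subset.

7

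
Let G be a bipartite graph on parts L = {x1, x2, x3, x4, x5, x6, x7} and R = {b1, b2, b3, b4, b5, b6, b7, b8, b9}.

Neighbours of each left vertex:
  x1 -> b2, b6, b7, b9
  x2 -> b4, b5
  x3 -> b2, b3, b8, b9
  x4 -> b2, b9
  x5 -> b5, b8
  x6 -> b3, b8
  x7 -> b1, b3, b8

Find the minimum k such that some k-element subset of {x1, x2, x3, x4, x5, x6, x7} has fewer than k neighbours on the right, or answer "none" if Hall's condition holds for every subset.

A matching saturating every left vertex exists, for instance x1→b6, x2→b4, x3→b2, x4→b9, x5→b5, x6→b8, x7→b3.
By Hall's marriage theorem, this means |N(S)| ≥ |S| for every subset S, so no violating subset exists.

none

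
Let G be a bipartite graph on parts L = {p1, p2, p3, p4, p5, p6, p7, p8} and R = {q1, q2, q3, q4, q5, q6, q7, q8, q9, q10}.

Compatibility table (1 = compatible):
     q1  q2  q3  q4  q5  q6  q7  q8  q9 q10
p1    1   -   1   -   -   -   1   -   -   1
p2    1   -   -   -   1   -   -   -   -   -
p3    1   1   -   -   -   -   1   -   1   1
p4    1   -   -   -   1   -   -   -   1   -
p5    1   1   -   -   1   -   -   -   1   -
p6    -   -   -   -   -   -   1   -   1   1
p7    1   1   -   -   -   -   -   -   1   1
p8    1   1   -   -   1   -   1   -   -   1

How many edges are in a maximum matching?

7

A valid assignment of size 7: p1→q3, p2→q1, p3→q7, p4→q9, p5→q5, p6→q10, p7→q2.
The set {p2, p3, p4, p5, p6, p7, p8} has only 6 neighbours ({q1, q10, q2, q5, q7, q9}), so by Hall's theorem at most 7 of the 8 left vertices can be matched.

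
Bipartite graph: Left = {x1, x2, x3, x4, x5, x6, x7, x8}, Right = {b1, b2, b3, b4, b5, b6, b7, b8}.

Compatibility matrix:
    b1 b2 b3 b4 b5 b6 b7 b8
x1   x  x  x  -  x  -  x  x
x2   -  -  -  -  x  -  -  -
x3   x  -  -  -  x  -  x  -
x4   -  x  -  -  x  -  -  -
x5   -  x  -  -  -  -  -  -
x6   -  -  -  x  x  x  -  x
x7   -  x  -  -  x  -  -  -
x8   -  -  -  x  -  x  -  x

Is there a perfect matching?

No

The set {x2, x4, x5, x7} has only 2 neighbours ({b2, b5}), so by Hall's theorem at most 6 of the 8 left vertices can be matched.
Hence no matching covers every left vertex.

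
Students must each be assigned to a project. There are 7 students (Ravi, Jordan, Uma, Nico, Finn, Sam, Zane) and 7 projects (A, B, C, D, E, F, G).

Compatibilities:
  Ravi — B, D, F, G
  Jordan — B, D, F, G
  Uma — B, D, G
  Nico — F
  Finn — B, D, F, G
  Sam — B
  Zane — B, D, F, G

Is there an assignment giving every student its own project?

No

The set {Ravi, Jordan, Uma, Nico, Finn, Sam, Zane} has only 4 neighbours ({B, D, F, G}), so by Hall's theorem at most 4 of the 7 students can be matched.
Hence no matching covers every student.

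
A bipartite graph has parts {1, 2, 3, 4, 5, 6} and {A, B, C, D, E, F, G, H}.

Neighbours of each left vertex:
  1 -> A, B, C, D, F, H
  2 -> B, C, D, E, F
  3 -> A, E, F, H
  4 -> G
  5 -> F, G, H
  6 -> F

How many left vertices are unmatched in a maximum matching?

For example, pair 1→A, 2→B, 3→E, 4→G, 5→H, 6→F.
This saturates every left vertex, so 6 is the maximum.
That matches 6 of the 6, leaving 0 unmatched; no matching can do better.

0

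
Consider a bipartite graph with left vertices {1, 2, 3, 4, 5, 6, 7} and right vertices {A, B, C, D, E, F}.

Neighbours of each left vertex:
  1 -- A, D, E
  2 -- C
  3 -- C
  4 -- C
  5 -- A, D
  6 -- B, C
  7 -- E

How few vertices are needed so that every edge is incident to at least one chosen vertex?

5

The 5 edges 1–D, 2–C, 5–A, 6–B, 7–E form a matching, so any vertex cover needs at least 5 vertices (one per matched edge).
Conversely {1, 5, 6, 7, C} meets every edge and has exactly 5 vertices, so 5 is optimal.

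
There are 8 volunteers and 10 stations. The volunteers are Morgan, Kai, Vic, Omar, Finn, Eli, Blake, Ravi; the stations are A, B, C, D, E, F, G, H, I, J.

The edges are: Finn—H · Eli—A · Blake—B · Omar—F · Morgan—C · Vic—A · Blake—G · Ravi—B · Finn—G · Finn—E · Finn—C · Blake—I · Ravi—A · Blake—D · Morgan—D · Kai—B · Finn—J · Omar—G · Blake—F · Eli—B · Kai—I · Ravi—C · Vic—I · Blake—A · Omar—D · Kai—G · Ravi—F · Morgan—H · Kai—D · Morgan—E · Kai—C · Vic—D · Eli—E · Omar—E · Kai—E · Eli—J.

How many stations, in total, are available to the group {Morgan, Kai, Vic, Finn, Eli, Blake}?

10

The union of neighbours of {Morgan, Kai, Vic, Finn, Eli, Blake} is {A, B, C, D, E, F, G, H, I, J}, which has 10 elements.
Since |N(S)| = 10 ≥ |S| = 6, Hall's condition holds for this subset.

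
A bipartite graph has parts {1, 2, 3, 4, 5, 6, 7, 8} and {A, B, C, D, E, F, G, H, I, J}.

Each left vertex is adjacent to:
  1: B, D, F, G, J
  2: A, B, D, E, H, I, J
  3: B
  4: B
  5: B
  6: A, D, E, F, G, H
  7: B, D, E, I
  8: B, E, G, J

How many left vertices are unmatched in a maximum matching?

For example, pair 1–J, 2–A, 3–B, 6–G, 7–D, 8–E.
The set {3, 4, 5} has only 1 neighbour ({B}), so by Hall's theorem at most 6 of the 8 left vertices can be matched.
That matches 6 of the 8, leaving 2 unmatched; no matching can do better.

2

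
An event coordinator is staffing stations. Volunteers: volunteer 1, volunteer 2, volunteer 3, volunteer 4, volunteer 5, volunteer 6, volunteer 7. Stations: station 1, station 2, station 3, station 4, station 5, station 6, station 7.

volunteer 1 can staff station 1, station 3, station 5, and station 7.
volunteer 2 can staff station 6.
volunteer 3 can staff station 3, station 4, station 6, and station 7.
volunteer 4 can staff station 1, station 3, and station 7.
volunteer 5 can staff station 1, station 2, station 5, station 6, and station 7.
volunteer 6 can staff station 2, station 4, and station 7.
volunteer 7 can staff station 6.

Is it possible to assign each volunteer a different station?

The set {volunteer 2, volunteer 7} has only 1 neighbour ({station 6}), so by Hall's theorem at most 6 of the 7 volunteers can be matched.
Hence no matching covers every volunteer.

No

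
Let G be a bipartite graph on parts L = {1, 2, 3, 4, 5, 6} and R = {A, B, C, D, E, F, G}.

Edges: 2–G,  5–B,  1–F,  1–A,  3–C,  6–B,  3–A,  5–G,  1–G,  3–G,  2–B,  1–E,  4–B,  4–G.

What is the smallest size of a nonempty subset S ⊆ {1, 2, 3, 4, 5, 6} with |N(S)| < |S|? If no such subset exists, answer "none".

3

Take S = {2, 4, 5}. Its neighbourhood is {B, G}, so |N(S)| = 2 < |S| = 3.
Every subset of size less than 3 has at least as many neighbours as members, so 3 is the minimum.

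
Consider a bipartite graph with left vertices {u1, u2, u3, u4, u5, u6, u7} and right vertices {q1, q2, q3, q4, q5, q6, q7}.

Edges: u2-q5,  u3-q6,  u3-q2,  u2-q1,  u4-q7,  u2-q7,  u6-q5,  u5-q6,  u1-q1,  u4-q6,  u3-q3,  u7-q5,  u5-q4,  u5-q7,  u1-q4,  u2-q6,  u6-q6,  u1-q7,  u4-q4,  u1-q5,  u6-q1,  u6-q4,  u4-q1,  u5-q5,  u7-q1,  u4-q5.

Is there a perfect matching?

The set {u1, u2, u4, u5, u6, u7} has only 5 neighbours ({q1, q4, q5, q6, q7}), so by Hall's theorem at most 6 of the 7 left vertices can be matched.
Hence no matching covers every left vertex.

No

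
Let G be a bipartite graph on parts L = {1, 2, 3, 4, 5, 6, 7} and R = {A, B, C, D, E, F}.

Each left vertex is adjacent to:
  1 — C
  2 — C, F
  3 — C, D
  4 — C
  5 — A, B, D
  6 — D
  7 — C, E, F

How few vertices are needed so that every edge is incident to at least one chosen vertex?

{2, 5, 7, C, D} is a vertex cover of size 5: every edge has an endpoint in this set.
No smaller cover exists because 1–C, 2–F, 3–D, 5–B, 7–E is a matching of size 5, and a cover must include an endpoint of each of these disjoint edges (König's theorem).

5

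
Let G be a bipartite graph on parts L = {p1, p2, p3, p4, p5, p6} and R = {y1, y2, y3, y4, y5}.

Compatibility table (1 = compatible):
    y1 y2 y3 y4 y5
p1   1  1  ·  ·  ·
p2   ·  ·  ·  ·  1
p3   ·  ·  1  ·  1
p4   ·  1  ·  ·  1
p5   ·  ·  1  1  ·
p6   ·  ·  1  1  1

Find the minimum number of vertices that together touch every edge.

5

The 5 edges p1–y1, p2–y5, p3–y3, p4–y2, p5–y4 form a matching, so any vertex cover needs at least 5 vertices (one per matched edge).
Conversely {p1, p4, y3, y4, y5} meets every edge and has exactly 5 vertices, so 5 is optimal.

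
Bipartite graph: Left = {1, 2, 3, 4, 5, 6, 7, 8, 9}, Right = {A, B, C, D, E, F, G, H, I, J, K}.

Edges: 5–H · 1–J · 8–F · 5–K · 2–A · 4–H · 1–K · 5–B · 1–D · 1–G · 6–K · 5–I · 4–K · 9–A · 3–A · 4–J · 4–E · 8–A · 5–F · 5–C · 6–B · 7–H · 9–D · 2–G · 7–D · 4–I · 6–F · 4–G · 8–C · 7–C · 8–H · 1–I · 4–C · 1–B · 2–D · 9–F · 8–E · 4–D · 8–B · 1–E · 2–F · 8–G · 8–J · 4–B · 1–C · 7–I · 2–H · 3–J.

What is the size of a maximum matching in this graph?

For example, pair 1-J, 2-G, 3-A, 4-K, 5-H, 6-B, 7-C, 8-E, 9-F.
All 9 left vertices are matched, so no larger matching exists.

9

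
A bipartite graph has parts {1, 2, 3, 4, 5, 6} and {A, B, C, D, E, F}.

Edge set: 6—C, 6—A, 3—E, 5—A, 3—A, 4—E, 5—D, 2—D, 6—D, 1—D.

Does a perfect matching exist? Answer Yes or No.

No

The set {1, 2, 3, 4, 5} has only 3 neighbours ({A, D, E}), so by Hall's theorem at most 4 of the 6 left vertices can be matched.
Hence no matching covers every left vertex.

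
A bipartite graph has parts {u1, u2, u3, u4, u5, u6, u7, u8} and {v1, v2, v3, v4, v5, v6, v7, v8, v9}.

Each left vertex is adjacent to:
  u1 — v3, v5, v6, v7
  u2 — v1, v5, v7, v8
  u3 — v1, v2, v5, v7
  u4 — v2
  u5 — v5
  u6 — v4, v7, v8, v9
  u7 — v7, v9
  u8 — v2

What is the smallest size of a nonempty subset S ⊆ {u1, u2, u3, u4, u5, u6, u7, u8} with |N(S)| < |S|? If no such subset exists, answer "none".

2

Take S = {u4, u8}. Its neighbourhood is {v2}, so |N(S)| = 1 < |S| = 2.
No single vertex violates Hall's condition since each has at least one neighbour, so 2 is the minimum.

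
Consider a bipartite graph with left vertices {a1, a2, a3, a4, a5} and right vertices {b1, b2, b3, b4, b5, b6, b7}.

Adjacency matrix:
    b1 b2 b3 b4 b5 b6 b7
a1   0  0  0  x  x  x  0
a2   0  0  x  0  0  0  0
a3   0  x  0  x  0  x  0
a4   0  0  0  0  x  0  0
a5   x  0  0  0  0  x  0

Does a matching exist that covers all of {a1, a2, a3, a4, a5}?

Yes

A valid assignment of size 5: a1-b4, a2-b3, a3-b2, a4-b5, a5-b6.
All 5 left vertices are covered.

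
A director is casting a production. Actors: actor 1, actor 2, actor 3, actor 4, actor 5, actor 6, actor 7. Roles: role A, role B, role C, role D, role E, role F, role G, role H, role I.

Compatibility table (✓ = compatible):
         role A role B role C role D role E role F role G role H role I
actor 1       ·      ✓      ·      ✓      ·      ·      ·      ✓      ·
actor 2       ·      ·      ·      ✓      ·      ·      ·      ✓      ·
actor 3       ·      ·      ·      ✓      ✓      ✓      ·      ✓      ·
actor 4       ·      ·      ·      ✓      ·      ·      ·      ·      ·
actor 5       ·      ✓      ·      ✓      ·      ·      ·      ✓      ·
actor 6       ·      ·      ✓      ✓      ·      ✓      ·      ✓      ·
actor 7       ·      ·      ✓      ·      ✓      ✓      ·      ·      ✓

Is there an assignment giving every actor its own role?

The set {actor 1, actor 2, actor 4, actor 5} has only 3 neighbours ({role B, role D, role H}), so by Hall's theorem at most 6 of the 7 actors can be matched.
Hence no matching covers every actor.

No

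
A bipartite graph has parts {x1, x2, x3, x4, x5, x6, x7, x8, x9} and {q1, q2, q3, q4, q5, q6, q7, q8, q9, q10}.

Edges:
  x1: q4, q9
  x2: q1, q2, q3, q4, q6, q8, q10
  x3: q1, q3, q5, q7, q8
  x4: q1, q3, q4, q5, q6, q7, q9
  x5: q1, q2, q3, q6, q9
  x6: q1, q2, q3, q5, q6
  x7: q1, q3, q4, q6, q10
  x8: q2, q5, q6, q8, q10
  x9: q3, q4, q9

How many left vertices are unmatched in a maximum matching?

0

A valid assignment of size 9: x1→q9, x2→q1, x3→q7, x4→q5, x5→q3, x6→q2, x7→q6, x8→q8, x9→q4.
This saturates every left vertex, so 9 is the maximum.
That matches 9 of the 9, leaving 0 unmatched; no matching can do better.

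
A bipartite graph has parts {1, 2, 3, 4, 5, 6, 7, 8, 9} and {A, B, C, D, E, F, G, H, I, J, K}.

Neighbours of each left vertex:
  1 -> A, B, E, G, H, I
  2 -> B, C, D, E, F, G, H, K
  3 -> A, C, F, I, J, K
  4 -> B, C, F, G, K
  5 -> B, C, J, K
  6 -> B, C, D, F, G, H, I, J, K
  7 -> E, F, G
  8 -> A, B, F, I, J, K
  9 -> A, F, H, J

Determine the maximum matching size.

One maximum matching: 1-E, 2-G, 3-K, 4-B, 5-C, 6-J, 7-F, 8-A, 9-H.
This saturates every left vertex, so 9 is the maximum.

9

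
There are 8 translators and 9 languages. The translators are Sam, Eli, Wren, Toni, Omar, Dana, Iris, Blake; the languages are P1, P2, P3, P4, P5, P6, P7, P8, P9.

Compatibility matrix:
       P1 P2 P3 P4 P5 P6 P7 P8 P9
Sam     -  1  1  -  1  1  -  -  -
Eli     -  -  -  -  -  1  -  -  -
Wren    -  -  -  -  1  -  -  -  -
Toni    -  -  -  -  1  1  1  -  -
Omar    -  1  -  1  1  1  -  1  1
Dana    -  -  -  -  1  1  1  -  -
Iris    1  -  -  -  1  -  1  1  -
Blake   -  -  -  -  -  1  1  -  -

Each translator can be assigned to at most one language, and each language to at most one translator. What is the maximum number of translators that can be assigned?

6

One maximum matching: Sam–P3, Eli–P6, Wren–P5, Toni–P7, Omar–P2, Iris–P1.
The set {Eli, Wren, Toni, Dana, Blake} has only 3 neighbours ({P5, P6, P7}), so by Hall's theorem at most 6 of the 8 translators can be matched.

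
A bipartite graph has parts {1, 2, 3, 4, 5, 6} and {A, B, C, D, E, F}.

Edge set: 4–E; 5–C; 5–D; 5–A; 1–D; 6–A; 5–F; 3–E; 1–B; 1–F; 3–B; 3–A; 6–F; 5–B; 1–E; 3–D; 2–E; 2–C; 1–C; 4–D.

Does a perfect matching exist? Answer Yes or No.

One maximum matching: 1-B, 2-C, 3-D, 4-E, 5-A, 6-F.
All 6 left vertices are covered.

Yes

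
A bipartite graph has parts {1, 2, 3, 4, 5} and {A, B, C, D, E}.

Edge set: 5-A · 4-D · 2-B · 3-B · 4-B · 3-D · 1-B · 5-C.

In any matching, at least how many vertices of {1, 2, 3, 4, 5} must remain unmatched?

A valid assignment of size 3: 1→B, 3→D, 5→C.
The set {1, 2, 3, 4} has only 2 neighbours ({B, D}), so by Hall's theorem at most 3 of the 5 left vertices can be matched.
That matches 3 of the 5, leaving 2 unmatched; no matching can do better.

2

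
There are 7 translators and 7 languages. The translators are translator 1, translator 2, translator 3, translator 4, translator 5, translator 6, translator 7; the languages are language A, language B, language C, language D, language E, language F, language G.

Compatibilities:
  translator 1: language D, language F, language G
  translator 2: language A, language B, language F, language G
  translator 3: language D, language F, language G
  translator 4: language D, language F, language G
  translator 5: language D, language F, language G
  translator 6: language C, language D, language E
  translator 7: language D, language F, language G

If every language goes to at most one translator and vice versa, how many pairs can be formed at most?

One maximum matching: translator 1–language D, translator 2–language B, translator 3–language G, translator 4–language F, translator 6–language E.
The set {translator 1, translator 3, translator 4, translator 5, translator 7} has only 3 neighbours ({language D, language F, language G}), so by Hall's theorem at most 5 of the 7 translators can be matched.

5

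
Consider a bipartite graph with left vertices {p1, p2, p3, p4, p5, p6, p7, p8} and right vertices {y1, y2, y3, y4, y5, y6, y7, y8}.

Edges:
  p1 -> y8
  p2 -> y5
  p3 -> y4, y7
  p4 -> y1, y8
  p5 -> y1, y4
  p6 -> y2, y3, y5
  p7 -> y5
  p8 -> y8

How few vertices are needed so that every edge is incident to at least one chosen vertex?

6

{p3, p4, p5, p6, y5, y8} is a vertex cover of size 6: every edge has an endpoint in this set.
No smaller cover exists because p1–y8, p2–y5, p3–y7, p4–y1, p5–y4, p6–y3 is a matching of size 6, and a cover must include an endpoint of each of these disjoint edges (König's theorem).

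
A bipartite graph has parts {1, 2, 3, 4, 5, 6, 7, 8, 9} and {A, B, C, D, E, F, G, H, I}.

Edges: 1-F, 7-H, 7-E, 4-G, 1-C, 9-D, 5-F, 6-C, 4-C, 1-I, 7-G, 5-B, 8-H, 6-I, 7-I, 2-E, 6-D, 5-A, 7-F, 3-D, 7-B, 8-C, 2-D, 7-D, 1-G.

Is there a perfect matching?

The set {3, 9} has only 1 neighbour ({D}), so by Hall's theorem at most 8 of the 9 left vertices can be matched.
Hence no matching covers every left vertex.

No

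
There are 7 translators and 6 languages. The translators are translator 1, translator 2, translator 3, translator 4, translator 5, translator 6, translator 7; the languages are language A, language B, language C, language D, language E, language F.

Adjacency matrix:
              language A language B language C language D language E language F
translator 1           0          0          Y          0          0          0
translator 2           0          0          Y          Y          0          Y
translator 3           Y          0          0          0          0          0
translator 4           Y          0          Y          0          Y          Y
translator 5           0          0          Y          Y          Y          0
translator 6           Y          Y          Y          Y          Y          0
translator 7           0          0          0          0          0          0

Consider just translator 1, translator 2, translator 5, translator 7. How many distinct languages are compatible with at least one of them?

The union of neighbours of {translator 1, translator 2, translator 5, translator 7} is {language C, language D, language E, language F}, which has 4 elements.
Since |N(S)| = 4 ≥ |S| = 4, Hall's condition holds for this subset.

4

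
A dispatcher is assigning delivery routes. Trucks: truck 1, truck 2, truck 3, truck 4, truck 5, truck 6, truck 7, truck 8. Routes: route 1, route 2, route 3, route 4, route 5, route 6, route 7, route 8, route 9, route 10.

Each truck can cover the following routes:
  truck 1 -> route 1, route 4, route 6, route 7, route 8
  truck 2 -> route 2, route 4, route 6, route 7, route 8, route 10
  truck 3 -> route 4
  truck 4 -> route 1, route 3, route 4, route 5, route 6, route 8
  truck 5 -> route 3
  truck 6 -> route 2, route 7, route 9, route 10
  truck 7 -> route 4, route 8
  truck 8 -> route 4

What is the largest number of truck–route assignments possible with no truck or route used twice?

7

For example, pair truck 1-route 7, truck 2-route 10, truck 3-route 4, truck 4-route 1, truck 5-route 3, truck 6-route 2, truck 7-route 8.
The set {truck 3, truck 8} has only 1 neighbour ({route 4}), so by Hall's theorem at most 7 of the 8 trucks can be matched.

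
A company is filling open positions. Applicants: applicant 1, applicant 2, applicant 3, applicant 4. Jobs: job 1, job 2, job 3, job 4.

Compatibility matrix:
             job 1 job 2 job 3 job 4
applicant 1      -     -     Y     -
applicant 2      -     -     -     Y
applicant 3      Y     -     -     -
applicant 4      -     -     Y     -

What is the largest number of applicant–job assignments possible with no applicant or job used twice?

3

A valid assignment of size 3: applicant 1-job 3, applicant 2-job 4, applicant 3-job 1.
The set {applicant 1, applicant 4} has only 1 neighbour ({job 3}), so by Hall's theorem at most 3 of the 4 applicants can be matched.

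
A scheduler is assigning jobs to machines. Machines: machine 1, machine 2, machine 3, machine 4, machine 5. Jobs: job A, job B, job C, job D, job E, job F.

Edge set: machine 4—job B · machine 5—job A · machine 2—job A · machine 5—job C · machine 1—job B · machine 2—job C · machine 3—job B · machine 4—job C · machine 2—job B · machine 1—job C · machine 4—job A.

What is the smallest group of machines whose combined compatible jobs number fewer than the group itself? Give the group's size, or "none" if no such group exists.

4

Take S = {machine 1, machine 2, machine 3, machine 4}. Its neighbourhood is {job A, job B, job C}, so |N(S)| = 3 < |S| = 4.
Every subset of size less than 4 has at least as many neighbours as members, so 4 is the minimum.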